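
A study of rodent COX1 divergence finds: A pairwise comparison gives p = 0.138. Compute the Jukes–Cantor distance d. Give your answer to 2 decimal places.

d = −(3/4) ln(1 − 4p/3) = −0.75 ln(1 − 0.184) = −0.75 ln(0.816)
  = −0.75 × (-0.203341) = 0.152506 substitutions/site.

0.15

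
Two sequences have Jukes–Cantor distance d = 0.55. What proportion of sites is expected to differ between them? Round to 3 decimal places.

p = (3/4)(1 − e^(−4d/3)) = 0.75 × (1 − e^(-0.733333)) = 0.75 × (1 − 0.480305) = 0.389771.

0.390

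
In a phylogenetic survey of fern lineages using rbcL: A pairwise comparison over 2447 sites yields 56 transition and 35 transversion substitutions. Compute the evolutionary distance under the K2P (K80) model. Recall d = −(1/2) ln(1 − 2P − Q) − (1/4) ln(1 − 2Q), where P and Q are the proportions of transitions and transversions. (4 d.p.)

P = 56/2447 ≈ 0.022885 and Q = 35/2447 ≈ 0.014303.
Under the Kimura two-parameter model, d = −½ ln(1 − 2P − Q) − ¼ ln(1 − 2Q).
1 − 2P − Q = 0.939927, giving −½ ln(0.939927) = 0.030977.
1 − 2Q = 0.971394, giving −¼ ln(0.971394) = 0.007256.
d = 0.030977 + 0.007256 = 0.038233.

0.0382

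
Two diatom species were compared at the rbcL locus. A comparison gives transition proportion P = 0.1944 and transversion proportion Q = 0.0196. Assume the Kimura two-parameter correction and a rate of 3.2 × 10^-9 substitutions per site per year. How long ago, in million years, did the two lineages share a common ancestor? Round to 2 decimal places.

42.57

Under the Kimura two-parameter model, d = −½ ln(1 − 2P − Q) − ¼ ln(1 − 2Q).
1 − 2P − Q = 0.5916, giving −½ ln(0.5916) = 0.262462.
1 − 2Q = 0.9608, giving −¼ ln(0.9608) = 0.009997.
d = 0.262462 + 0.009997 = 0.272459.
Under a molecular clock d = 2μt, so t = d/(2μ) = 0.272459 / (2 × 3.2 × 10^-9) = 42.57 million years.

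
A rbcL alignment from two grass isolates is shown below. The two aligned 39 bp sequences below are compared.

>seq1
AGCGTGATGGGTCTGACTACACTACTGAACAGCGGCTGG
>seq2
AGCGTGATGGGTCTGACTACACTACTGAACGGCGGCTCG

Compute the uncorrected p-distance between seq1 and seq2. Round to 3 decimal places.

0.051

The sequences differ at 2 of 39 positions (sites 31, 38).
p = 2/39 = 0.051282… ≈ 0.051 (to 3 d.p.).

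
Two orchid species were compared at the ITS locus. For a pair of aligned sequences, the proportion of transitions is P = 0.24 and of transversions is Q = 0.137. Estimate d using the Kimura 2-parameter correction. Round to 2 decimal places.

Under the Kimura two-parameter model, d = −½ ln(1 − 2P − Q) − ¼ ln(1 − 2Q).
1 − 2P − Q = 0.383, giving −½ ln(0.383) = 0.479860.
1 − 2Q = 0.726, giving −¼ ln(0.726) = 0.080051.
d = 0.479860 + 0.080051 = 0.559911.

0.56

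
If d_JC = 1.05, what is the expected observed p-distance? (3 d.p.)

p = (3/4)(1 − e^(−4d/3)) = 0.75 × (1 − e^(-1.4)) = 0.75 × (1 − 0.246597) = 0.565052.

0.565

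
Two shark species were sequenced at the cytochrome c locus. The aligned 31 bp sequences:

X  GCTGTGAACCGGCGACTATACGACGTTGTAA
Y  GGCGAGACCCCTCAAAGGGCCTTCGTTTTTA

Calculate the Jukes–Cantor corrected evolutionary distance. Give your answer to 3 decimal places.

0.874

The sequences differ at 16 of 31 sites, so p = 16/31 ≈ 0.516129.
d = −(3/4) ln(1 − 4p/3) = −0.75 ln(1 − 0.688172) = −0.75 ln(0.311828)
  = −0.75 × (-1.165304) = 0.873978 substitutions/site.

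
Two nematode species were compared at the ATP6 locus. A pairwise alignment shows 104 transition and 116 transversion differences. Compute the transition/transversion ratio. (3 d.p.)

R = 104/116 = 0.896551… ≈ 0.897 (to 3 d.p.).

0.897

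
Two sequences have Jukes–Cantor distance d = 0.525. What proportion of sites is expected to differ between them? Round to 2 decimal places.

0.38

p = (3/4)(1 − e^(−4d/3)) = 0.75 × (1 − e^(-0.7)) = 0.75 × (1 − 0.496585) = 0.377561.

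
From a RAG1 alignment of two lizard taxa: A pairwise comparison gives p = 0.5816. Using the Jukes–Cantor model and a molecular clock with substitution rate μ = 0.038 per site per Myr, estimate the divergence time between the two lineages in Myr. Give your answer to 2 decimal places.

d = −(3/4) ln(1 − 4p/3) = −0.75 ln(1 − 0.775467) = −0.75 ln(0.224533)
  = −0.75 × (-1.493733) = 1.120300 substitutions/site.
Under a molecular clock d = 2μt, so t = d/(2μ) = 1.120300 / (2 × 0.038) = 14.74 Myr.

14.74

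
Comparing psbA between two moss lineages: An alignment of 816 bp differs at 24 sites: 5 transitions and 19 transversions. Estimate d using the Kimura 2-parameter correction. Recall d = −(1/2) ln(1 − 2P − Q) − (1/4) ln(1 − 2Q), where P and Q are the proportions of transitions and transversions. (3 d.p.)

P = 5/816 ≈ 0.006127 and Q = 19/816 ≈ 0.023284.
Under the Kimura two-parameter model, d = −½ ln(1 − 2P − Q) − ¼ ln(1 − 2Q).
1 − 2P − Q = 0.964462, giving −½ ln(0.964462) = 0.018092.
1 − 2Q = 0.953432, giving −¼ ln(0.953432) = 0.011922.
d = 0.018092 + 0.011922 = 0.030014.

0.030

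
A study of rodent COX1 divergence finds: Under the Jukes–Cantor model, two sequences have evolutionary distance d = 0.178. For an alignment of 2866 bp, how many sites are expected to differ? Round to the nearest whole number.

Invert JC69: p = (3/4)(1 − e^(−4d/3)) = 0.75 × (1 − e^(-0.237333)) = 0.75 × (1 − 0.788729) = 0.158453.
Expected differing sites = pL ≈ 0.158453 × 2866 = 454.126298 ≈ 454.

454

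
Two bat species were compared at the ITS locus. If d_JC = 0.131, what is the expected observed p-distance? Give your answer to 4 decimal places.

0.1202

p = (3/4)(1 − e^(−4d/3)) = 0.75 × (1 − e^(-0.174667)) = 0.75 × (1 − 0.839737) = 0.120197.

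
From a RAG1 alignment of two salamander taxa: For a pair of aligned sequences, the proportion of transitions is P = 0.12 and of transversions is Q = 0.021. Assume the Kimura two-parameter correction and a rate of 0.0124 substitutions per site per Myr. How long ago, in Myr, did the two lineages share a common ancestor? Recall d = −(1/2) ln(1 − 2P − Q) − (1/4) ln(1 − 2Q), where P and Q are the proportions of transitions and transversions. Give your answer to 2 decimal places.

6.53

Under the Kimura two-parameter model, d = −½ ln(1 − 2P − Q) − ¼ ln(1 − 2Q).
1 − 2P − Q = 0.739, giving −½ ln(0.739) = 0.151229.
1 − 2Q = 0.958, giving −¼ ln(0.958) = 0.010727.
d = 0.151229 + 0.010727 = 0.161956.
Under a molecular clock d = 2μt, so t = d/(2μ) = 0.161956 / (2 × 0.0124) = 6.53 Myr.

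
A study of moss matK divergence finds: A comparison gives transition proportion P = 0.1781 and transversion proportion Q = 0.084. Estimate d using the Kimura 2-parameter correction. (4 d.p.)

0.3361

Under the Kimura two-parameter model, d = −½ ln(1 − 2P − Q) − ¼ ln(1 − 2Q).
1 − 2P − Q = 0.5598, giving −½ ln(0.5598) = 0.290088.
1 − 2Q = 0.832, giving −¼ ln(0.832) = 0.045981.
d = 0.290088 + 0.045981 = 0.336069.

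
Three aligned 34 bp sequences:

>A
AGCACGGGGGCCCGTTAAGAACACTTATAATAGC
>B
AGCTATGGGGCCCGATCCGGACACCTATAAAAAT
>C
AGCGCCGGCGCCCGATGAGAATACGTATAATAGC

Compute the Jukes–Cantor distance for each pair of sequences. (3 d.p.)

d(A,B) = 0.423, d(A,C) = 0.241, d(B,C) = 0.477

A–B: 11/34 sites differ → p ≈ 0.323529, d = −0.75 ln(1 − 0.431372) = 0.423397 ≈ 0.423.
A–C: 7/34 sites differ → p ≈ 0.205882, d = −0.75 ln(1 − 0.274509) = 0.240680 ≈ 0.241.
B–C: 12/34 sites differ → p ≈ 0.352941, d = −0.75 ln(1 − 0.470588) = 0.476991 ≈ 0.477.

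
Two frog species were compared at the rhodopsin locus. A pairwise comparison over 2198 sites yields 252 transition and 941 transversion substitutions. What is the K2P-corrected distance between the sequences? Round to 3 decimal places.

P = 252/2198 ≈ 0.11465 and Q = 941/2198 ≈ 0.428116.
Under the Kimura two-parameter model, d = −½ ln(1 − 2P − Q) − ¼ ln(1 − 2Q).
1 − 2P − Q = 0.342584, giving −½ ln(0.342584) = 0.535619.
1 − 2Q = 0.143768, giving −¼ ln(0.143768) = 0.484889.
d = 0.535619 + 0.484889 = 1.020508.

1.021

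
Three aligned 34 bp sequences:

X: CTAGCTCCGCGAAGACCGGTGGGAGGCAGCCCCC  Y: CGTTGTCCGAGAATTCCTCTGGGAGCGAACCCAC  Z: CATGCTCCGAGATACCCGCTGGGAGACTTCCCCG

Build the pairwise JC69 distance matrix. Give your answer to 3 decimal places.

d(X,Y) = 0.535, d(X,Z) = 0.423, d(Y,Z) = 0.535

X–Y: 13/34 sites differ → p ≈ 0.382353, d = −0.75 ln(1 − 0.509804) = 0.534712 ≈ 0.535.
X–Z: 11/34 sites differ → p ≈ 0.323529, d = −0.75 ln(1 − 0.431372) = 0.423397 ≈ 0.423.
Y–Z: 13/34 sites differ → p ≈ 0.382353, d = −0.75 ln(1 − 0.509804) = 0.534712 ≈ 0.535.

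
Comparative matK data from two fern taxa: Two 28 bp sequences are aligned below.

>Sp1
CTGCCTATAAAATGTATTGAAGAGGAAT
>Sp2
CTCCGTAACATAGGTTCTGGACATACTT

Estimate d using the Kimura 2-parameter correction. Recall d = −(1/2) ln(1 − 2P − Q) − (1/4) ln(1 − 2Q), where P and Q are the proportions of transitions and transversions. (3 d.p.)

Of 28 sites, 3 differences are transitions and 11 are transversions, so P = 3/28 ≈ 0.107143 and Q = 11/28 ≈ 0.392857.
Under the Kimura two-parameter model, d = −½ ln(1 − 2P − Q) − ¼ ln(1 − 2Q).
1 − 2P − Q = 0.392857, giving −½ ln(0.392857) = 0.467155.
1 − 2Q = 0.214286, giving −¼ ln(0.214286) = 0.385111.
d = 0.467155 + 0.385111 = 0.852266.

0.852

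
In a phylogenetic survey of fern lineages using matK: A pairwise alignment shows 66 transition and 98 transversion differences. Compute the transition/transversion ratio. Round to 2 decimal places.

0.67

R = 66/98 = 0.673469… ≈ 0.67 (to 2 d.p.).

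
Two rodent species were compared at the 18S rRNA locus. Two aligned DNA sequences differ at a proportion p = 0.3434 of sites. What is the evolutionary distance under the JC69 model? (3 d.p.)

0.459

d = −(3/4) ln(1 − 4p/3) = −0.75 ln(1 − 0.457867) = −0.75 ln(0.542133)
  = −0.75 × (-0.612244) = 0.459183 substitutions/site.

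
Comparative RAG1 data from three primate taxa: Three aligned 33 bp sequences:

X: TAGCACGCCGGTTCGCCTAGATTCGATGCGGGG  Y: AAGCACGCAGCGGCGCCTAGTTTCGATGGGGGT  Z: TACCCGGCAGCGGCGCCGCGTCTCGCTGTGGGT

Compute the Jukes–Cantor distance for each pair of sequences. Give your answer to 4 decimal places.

X–Y: 8/33 sites differ → p ≈ 0.242424, d = −0.75 ln(1 − 0.323232) = 0.292820 ≈ 0.2928.
X–Z: 14/33 sites differ → p ≈ 0.424242, d = −0.75 ln(1 − 0.565656) = 0.625439 ≈ 0.6254.
Y–Z: 9/33 sites differ → p ≈ 0.272727, d = −0.75 ln(1 − 0.363636) = 0.338988 ≈ 0.3390.

d(X,Y) = 0.2928, d(X,Z) = 0.6254, d(Y,Z) = 0.3390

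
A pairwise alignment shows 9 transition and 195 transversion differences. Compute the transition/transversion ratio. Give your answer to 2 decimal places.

R = 9/195 = 0.046153… ≈ 0.05 (to 2 d.p.).

0.05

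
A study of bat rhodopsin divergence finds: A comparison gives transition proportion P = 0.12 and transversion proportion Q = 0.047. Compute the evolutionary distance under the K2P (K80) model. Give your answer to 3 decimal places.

0.194

Under the Kimura two-parameter model, d = −½ ln(1 − 2P − Q) − ¼ ln(1 − 2Q).
1 − 2P − Q = 0.713, giving −½ ln(0.713) = 0.169137.
1 − 2Q = 0.906, giving −¼ ln(0.906) = 0.024679.
d = 0.169137 + 0.024679 = 0.193816.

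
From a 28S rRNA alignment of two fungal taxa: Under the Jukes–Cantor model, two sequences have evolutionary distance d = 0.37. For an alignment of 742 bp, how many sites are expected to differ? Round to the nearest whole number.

217

Invert JC69: p = (3/4)(1 − e^(−4d/3)) = 0.75 × (1 − e^(-0.493333)) = 0.75 × (1 − 0.610588) = 0.292059.
Expected differing sites = pL ≈ 0.292059 × 742 = 216.707778 ≈ 217.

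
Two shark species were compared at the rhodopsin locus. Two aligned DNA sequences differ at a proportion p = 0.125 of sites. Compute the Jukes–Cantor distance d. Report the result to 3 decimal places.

0.137

d = −(3/4) ln(1 − 4p/3) = −0.75 ln(1 − 0.166667) = −0.75 ln(0.833333)
  = −0.75 × (-0.182322) = 0.136742 substitutions/site.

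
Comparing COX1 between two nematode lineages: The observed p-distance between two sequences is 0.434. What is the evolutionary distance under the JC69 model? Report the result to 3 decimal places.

d = −(3/4) ln(1 − 4p/3) = −0.75 ln(1 − 0.578667) = −0.75 ln(0.421333)
  = −0.75 × (-0.864332) = 0.648249 substitutions/site.

0.648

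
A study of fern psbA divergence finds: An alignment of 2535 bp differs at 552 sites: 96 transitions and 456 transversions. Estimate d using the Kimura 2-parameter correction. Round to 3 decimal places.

P = 96/2535 ≈ 0.03787 and Q = 456/2535 ≈ 0.179882.
Under the Kimura two-parameter model, d = −½ ln(1 − 2P − Q) − ¼ ln(1 − 2Q).
1 − 2P − Q = 0.744378, giving −½ ln(0.744378) = 0.147603.
1 − 2Q = 0.640236, giving −¼ ln(0.640236) = 0.111480.
d = 0.147603 + 0.111480 = 0.259083.

0.259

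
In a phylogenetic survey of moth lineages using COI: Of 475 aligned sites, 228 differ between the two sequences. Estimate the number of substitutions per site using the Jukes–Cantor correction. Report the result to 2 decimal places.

p = 228/475 = 0.48.
d = −(3/4) ln(1 − 4p/3) = −0.75 ln(1 − 0.64) = −0.75 ln(0.36)
  = −0.75 × (-1.021651) = 0.766238 substitutions/site.

0.77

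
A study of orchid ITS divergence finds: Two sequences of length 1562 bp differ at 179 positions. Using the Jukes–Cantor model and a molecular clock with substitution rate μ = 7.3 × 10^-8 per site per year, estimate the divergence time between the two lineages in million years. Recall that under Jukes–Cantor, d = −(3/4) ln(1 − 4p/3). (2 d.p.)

0.85

p = 179/1562 ≈ 0.114597.
d = −(3/4) ln(1 − 4p/3) = −0.75 ln(1 − 0.152796) = −0.75 ln(0.847204)
  = −0.75 × (-0.165814) = 0.124361 substitutions/site.
Under a molecular clock d = 2μt, so t = d/(2μ) = 0.124361 / (2 × 7.3 × 10^-8) = 0.85 million years.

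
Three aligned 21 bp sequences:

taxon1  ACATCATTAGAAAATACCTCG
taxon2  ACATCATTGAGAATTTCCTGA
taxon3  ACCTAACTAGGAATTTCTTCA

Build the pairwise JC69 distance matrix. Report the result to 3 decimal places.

d(taxon1,taxon2) = 0.441, d(taxon1,taxon3) = 0.532, d(taxon2,taxon3) = 0.441

taxon1–taxon2: 7/21 sites differ → p ≈ 0.333333, d = −0.75 ln(1 − 0.444444) = 0.440839 ≈ 0.441.
taxon1–taxon3: 8/21 sites differ → p ≈ 0.380952, d = −0.75 ln(1 − 0.507936) = 0.531860 ≈ 0.532.
taxon2–taxon3: 7/21 sites differ → p ≈ 0.333333, d = −0.75 ln(1 − 0.444444) = 0.440839 ≈ 0.441.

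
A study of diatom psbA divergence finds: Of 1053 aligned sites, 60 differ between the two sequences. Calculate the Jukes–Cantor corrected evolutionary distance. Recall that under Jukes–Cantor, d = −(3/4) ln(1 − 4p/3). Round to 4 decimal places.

p = 60/1053 ≈ 0.05698.
d = −(3/4) ln(1 − 4p/3) = −0.75 ln(1 − 0.075973) = −0.75 ln(0.924027)
  = −0.75 × (-0.079014) = 0.059261 substitutions/site.

0.0593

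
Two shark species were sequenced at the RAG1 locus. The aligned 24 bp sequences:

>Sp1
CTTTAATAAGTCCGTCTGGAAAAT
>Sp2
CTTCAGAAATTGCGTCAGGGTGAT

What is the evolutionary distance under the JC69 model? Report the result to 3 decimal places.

The sequences differ at 9 of 24 sites (4, 6, 7, 10, 12, 17, 20, 21, 22), so p = 9/24 = 0.375.
d = −(3/4) ln(1 − 4p/3) = −0.75 ln(1 − 0.5) = −0.75 ln(0.5)
  = −0.75 × (-0.693147) = 0.519860 substitutions/site.

0.520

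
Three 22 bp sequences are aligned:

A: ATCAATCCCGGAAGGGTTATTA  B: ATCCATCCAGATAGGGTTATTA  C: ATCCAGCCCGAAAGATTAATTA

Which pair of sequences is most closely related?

A–B: 4/22 differ, p = 0.182, d = 0.208.
A–C: 6/22 differ, p = 0.273, d = 0.339.
B–C: 6/22 differ, p = 0.273, d = 0.339.
The smallest distance is between A and B.

A and B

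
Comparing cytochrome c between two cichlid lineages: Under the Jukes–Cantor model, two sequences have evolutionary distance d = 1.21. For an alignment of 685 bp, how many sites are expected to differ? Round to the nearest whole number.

411

Invert JC69: p = (3/4)(1 − e^(−4d/3)) = 0.75 × (1 − e^(-1.613333)) = 0.75 × (1 − 0.199222) = 0.600584.
Expected differing sites = pL ≈ 0.600584 × 685 = 411.40004 ≈ 411.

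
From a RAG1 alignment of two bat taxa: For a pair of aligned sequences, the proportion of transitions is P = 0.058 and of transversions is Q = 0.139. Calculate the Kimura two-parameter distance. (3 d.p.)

Under the Kimura two-parameter model, d = −½ ln(1 − 2P − Q) − ¼ ln(1 − 2Q).
1 − 2P − Q = 0.745, giving −½ ln(0.745) = 0.147186.
1 − 2Q = 0.722, giving −¼ ln(0.722) = 0.081433.
d = 0.147186 + 0.081433 = 0.228619.

0.229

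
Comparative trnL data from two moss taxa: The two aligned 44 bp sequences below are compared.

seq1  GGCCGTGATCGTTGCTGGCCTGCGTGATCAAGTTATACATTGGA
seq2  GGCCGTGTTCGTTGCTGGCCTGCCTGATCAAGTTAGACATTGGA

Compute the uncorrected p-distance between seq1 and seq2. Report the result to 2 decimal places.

0.07

The sequences differ at 3 of 44 positions (sites 8, 24, 36).
p = 3/44 = 0.068181… ≈ 0.07 (to 2 d.p.).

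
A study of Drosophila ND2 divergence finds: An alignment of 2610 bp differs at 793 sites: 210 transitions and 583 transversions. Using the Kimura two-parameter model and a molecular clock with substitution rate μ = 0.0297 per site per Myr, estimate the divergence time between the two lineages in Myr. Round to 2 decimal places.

6.57

P = 210/2610 ≈ 0.08046 and Q = 583/2610 ≈ 0.223372.
Under the Kimura two-parameter model, d = −½ ln(1 − 2P − Q) − ¼ ln(1 − 2Q).
1 − 2P − Q = 0.615708, giving −½ ln(0.615708) = 0.242491.
1 − 2Q = 0.553256, giving −¼ ln(0.553256) = 0.147984.
d = 0.242491 + 0.147984 = 0.390475.
Under a molecular clock d = 2μt, so t = d/(2μ) = 0.390475 / (2 × 0.0297) = 6.57 Myr.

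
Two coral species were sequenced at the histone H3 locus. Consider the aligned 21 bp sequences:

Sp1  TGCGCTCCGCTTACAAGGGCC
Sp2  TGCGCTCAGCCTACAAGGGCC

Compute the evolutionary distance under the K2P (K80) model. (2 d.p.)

Of 21 sites, 1 differences are transitions and 1 are transversions, so P = 1/21 ≈ 0.047619 and Q = 1/21 ≈ 0.047619.
Under the Kimura two-parameter model, d = −½ ln(1 − 2P − Q) − ¼ ln(1 − 2Q).
1 − 2P − Q = 0.857143, giving −½ ln(0.857143) = 0.077075.
1 − 2Q = 0.904762, giving −¼ ln(0.904762) = 0.025021.
d = 0.077075 + 0.025021 = 0.102096.

0.10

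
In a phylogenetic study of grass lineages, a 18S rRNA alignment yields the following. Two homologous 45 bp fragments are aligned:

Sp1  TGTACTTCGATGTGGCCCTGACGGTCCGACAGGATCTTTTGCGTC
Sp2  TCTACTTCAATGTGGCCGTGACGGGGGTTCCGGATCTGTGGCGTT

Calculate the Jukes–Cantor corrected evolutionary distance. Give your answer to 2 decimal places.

The sequences differ at 12 of 45 sites, so p = 12/45 ≈ 0.266667.
d = −(3/4) ln(1 − 4p/3) = −0.75 ln(1 − 0.355556) = −0.75 ln(0.644444)
  = −0.75 × (-0.439367) = 0.329525 substitutions/site.

0.33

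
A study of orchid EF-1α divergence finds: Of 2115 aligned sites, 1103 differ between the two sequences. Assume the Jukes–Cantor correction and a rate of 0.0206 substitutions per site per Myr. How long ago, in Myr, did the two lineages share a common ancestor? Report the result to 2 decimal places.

21.64

p = 1103/2115 ≈ 0.521513.
d = −(3/4) ln(1 − 4p/3) = −0.75 ln(1 − 0.695351) = −0.75 ln(0.304649)
  = −0.75 × (-1.188595) = 0.891446 substitutions/site.
Under a molecular clock d = 2μt, so t = d/(2μ) = 0.891446 / (2 × 0.0206) = 21.64 Myr.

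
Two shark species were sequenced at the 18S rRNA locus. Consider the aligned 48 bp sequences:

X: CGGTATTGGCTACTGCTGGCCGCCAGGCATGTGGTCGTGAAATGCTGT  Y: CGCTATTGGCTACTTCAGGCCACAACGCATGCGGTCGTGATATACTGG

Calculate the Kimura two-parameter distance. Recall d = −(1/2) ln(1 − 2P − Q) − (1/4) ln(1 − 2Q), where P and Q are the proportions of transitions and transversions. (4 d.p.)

0.2441

Of 48 sites, 3 differences are transitions and 7 are transversions, so P = 3/48 = 0.0625 and Q = 7/48 ≈ 0.145833.
Under the Kimura two-parameter model, d = −½ ln(1 − 2P − Q) − ¼ ln(1 − 2Q).
1 − 2P − Q = 0.729167, giving −½ ln(0.729167) = 0.157926.
1 − 2Q = 0.708334, giving −¼ ln(0.708334) = 0.086210.
d = 0.157926 + 0.086210 = 0.244136.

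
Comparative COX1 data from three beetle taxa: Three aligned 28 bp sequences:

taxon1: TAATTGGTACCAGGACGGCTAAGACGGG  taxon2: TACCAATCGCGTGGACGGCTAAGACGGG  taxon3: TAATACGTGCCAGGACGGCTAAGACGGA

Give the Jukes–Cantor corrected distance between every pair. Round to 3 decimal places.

d(taxon1,taxon2) = 0.420, d(taxon1,taxon3) = 0.158, d(taxon2,taxon3) = 0.360

taxon1–taxon2: 9/28 sites differ → p ≈ 0.321429, d = −0.75 ln(1 − 0.428572) = 0.419713 ≈ 0.420.
taxon1–taxon3: 4/28 sites differ → p ≈ 0.142857, d = −0.75 ln(1 − 0.190476) = 0.158482 ≈ 0.158.
taxon2–taxon3: 8/28 sites differ → p ≈ 0.285714, d = −0.75 ln(1 − 0.380952) = 0.359679 ≈ 0.360.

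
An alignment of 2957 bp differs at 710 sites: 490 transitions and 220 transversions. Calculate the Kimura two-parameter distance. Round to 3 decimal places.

0.301

P = 490/2957 ≈ 0.165708 and Q = 220/2957 ≈ 0.0744.
Under the Kimura two-parameter model, d = −½ ln(1 − 2P − Q) − ¼ ln(1 − 2Q).
1 − 2P − Q = 0.594184, giving −½ ln(0.594184) = 0.260283.
1 − 2Q = 0.8512, giving −¼ ln(0.8512) = 0.040277.
d = 0.260283 + 0.040277 = 0.300560.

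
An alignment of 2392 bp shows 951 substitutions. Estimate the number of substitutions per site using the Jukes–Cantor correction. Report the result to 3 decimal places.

0.566

p = 951/2392 ≈ 0.397575.
d = −(3/4) ln(1 − 4p/3) = −0.75 ln(1 − 0.5301) = −0.75 ln(0.4699)
  = −0.75 × (-0.755235) = 0.566426 substitutions/site.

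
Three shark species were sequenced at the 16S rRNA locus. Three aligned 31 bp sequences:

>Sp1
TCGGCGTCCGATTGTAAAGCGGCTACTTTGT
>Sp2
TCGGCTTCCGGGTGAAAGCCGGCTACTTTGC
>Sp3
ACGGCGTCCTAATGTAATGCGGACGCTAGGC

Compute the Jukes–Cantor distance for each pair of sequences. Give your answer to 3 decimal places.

d(Sp1,Sp2) = 0.269, d(Sp1,Sp3) = 0.422, d(Sp2,Sp3) = 0.614

Sp1–Sp2: 7/31 sites differ → p ≈ 0.225806, d = −0.75 ln(1 − 0.301075) = 0.268659 ≈ 0.269.
Sp1–Sp3: 10/31 sites differ → p ≈ 0.322581, d = −0.75 ln(1 − 0.430108) = 0.421731 ≈ 0.422.
Sp2–Sp3: 13/31 sites differ → p ≈ 0.419355, d = −0.75 ln(1 − 0.55914) = 0.614271 ≈ 0.614.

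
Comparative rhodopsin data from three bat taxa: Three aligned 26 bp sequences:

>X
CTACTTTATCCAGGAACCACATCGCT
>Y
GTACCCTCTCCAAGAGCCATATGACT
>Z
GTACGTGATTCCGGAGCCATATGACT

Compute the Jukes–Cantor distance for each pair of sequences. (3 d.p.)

d(X,Y) = 0.464, d(X,Z) = 0.464, d(Y,Z) = 0.334

X–Y: 9/26 sites differ → p ≈ 0.346154, d = −0.75 ln(1 − 0.461539) = 0.464280 ≈ 0.464.
X–Z: 9/26 sites differ → p ≈ 0.346154, d = −0.75 ln(1 − 0.461539) = 0.464280 ≈ 0.464.
Y–Z: 7/26 sites differ → p ≈ 0.269231, d = −0.75 ln(1 − 0.358975) = 0.333515 ≈ 0.334.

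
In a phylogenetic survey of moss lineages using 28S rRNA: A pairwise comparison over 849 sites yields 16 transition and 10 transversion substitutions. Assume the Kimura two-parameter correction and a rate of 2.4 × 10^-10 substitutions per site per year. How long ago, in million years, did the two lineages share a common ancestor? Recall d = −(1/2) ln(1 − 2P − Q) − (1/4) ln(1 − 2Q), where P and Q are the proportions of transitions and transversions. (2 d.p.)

P = 16/849 ≈ 0.018846 and Q = 10/849 ≈ 0.011779.
Under the Kimura two-parameter model, d = −½ ln(1 − 2P − Q) − ¼ ln(1 − 2Q).
1 − 2P − Q = 0.950529, giving −½ ln(0.950529) = 0.025368.
1 − 2Q = 0.976442, giving −¼ ln(0.976442) = 0.005960.
d = 0.025368 + 0.005960 = 0.031328.
Under a molecular clock d = 2μt, so t = d/(2μ) = 0.031328 / (2 × 2.4 × 10^-10) = 65.27 million years.

65.27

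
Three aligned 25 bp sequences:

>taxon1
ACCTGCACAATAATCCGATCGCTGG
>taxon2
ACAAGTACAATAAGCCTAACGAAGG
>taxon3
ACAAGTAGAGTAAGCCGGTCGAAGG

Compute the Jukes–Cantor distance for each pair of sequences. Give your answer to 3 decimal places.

taxon1–taxon2: 8/25 sites differ → p = 0.32, d = −0.75 ln(1 − 0.426667) = 0.417216 ≈ 0.417.
taxon1–taxon3: 9/25 sites differ → p = 0.36, d = −0.75 ln(1 − 0.48) = 0.490445 ≈ 0.490.
taxon2–taxon3: 5/25 sites differ → p = 0.2, d = −0.75 ln(1 − 0.266667) = 0.232617 ≈ 0.233.

d(taxon1,taxon2) = 0.417, d(taxon1,taxon3) = 0.490, d(taxon2,taxon3) = 0.233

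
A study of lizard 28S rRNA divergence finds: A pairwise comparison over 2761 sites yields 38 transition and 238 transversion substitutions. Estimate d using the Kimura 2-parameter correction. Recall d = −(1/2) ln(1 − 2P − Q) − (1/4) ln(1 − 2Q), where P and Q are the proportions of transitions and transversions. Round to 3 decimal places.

0.108

P = 38/2761 ≈ 0.013763 and Q = 238/2761 ≈ 0.086201.
Under the Kimura two-parameter model, d = −½ ln(1 − 2P − Q) − ¼ ln(1 − 2Q).
1 − 2P − Q = 0.886273, giving −½ ln(0.886273) = 0.060365.
1 − 2Q = 0.827598, giving −¼ ln(0.827598) = 0.047307.
d = 0.060365 + 0.047307 = 0.107672.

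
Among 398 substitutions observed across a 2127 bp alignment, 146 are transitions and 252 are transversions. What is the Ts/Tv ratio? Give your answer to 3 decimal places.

0.579

R = 146/252 = 0.579365… ≈ 0.579 (to 3 d.p.).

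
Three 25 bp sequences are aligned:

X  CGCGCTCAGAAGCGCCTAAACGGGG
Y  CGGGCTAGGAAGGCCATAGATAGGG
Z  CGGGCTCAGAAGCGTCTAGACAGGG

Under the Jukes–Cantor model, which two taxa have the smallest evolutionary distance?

X and Z

X–Y: 9/25 differ, p = 0.360, d = 0.490.
X–Z: 4/25 differ, p = 0.160, d = 0.180.
Y–Z: 7/25 differ, p = 0.280, d = 0.351.
The smallest distance is between X and Z.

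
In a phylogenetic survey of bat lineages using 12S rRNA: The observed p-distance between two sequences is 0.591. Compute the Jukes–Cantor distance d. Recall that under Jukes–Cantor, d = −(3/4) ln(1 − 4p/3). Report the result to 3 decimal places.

d = −(3/4) ln(1 − 4p/3) = −0.75 ln(1 − 0.788) = −0.75 ln(0.212)
  = −0.75 × (-1.551169) = 1.163377 substitutions/site.

1.163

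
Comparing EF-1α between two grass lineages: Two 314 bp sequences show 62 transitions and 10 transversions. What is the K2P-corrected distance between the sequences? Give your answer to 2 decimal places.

P = 62/314 ≈ 0.197452 and Q = 10/314 ≈ 0.031847.
Under the Kimura two-parameter model, d = −½ ln(1 − 2P − Q) − ¼ ln(1 − 2Q).
1 − 2P − Q = 0.573249, giving −½ ln(0.573249) = 0.278218.
1 − 2Q = 0.936306, giving −¼ ln(0.936306) = 0.016453.
d = 0.278218 + 0.016453 = 0.294671.

0.29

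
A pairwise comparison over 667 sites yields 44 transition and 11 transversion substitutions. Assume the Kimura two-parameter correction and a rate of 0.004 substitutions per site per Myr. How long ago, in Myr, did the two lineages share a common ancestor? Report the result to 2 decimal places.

P = 44/667 ≈ 0.065967 and Q = 11/667 ≈ 0.016492.
Under the Kimura two-parameter model, d = −½ ln(1 − 2P − Q) − ¼ ln(1 − 2Q).
1 − 2P − Q = 0.851574, giving −½ ln(0.851574) = 0.080334.
1 − 2Q = 0.967016, giving −¼ ln(0.967016) = 0.008385.
d = 0.080334 + 0.008385 = 0.088719.
Under a molecular clock d = 2μt, so t = d/(2μ) = 0.088719 / (2 × 0.004) = 11.09 Myr.

11.09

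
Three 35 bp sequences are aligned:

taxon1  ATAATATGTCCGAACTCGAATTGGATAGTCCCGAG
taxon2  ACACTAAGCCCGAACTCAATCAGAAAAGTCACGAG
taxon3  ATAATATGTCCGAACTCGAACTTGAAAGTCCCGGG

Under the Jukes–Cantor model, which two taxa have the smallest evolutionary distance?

taxon1 and taxon3

taxon1–taxon2: 11/35 differ, p = 0.314, d = 0.407.
taxon1–taxon3: 4/35 differ, p = 0.114, d = 0.124.
taxon2–taxon3: 11/35 differ, p = 0.314, d = 0.407.
The smallest distance is between taxon1 and taxon3.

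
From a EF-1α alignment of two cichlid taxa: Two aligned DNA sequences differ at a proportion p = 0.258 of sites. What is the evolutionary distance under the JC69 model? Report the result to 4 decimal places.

0.3162

d = −(3/4) ln(1 − 4p/3) = −0.75 ln(1 − 0.344) = −0.75 ln(0.656)
  = −0.75 × (-0.421594) = 0.316196 substitutions/site.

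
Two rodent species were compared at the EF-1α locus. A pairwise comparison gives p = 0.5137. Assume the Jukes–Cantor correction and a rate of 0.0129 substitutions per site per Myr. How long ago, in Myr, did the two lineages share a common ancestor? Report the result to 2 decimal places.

d = −(3/4) ln(1 − 4p/3) = −0.75 ln(1 − 0.684933) = −0.75 ln(0.315067)
  = −0.75 × (-1.154970) = 0.866228 substitutions/site.
Under a molecular clock d = 2μt, so t = d/(2μ) = 0.866228 / (2 × 0.0129) = 33.57 Myr.

33.57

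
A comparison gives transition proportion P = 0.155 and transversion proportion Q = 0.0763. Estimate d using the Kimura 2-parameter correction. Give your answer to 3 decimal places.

Under the Kimura two-parameter model, d = −½ ln(1 − 2P − Q) − ¼ ln(1 − 2Q).
1 − 2P − Q = 0.6137, giving −½ ln(0.6137) = 0.244125.
1 − 2Q = 0.8474, giving −¼ ln(0.8474) = 0.041396.
d = 0.244125 + 0.041396 = 0.285521.

0.286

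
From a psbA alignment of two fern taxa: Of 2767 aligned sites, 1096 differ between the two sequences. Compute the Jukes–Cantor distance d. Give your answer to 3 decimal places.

p = 1096/2767 ≈ 0.396097.
d = −(3/4) ln(1 − 4p/3) = −0.75 ln(1 − 0.528129) = −0.75 ln(0.471871)
  = −0.75 × (-0.751050) = 0.563288 substitutions/site.

0.563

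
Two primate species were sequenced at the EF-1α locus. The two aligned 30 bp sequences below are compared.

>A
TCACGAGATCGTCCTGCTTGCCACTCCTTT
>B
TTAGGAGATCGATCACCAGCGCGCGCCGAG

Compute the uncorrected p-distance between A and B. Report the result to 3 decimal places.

The sequences differ at 15 of 30 positions.
p = 15/30 = 0.500.

0.500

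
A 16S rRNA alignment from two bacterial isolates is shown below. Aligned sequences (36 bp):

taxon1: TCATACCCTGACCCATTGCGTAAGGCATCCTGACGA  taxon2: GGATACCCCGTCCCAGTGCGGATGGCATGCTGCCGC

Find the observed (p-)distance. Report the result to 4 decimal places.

The sequences differ at 10 of 36 positions (sites 1, 2, 9, 11, 16, 21, 23, 29, 33, 36).
p = 10/36 = 0.277777… ≈ 0.2778 (to 4 d.p.).

0.2778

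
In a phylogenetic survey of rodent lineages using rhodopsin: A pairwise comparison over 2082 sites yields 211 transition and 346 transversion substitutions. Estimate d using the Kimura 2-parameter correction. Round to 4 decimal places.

P = 211/2082 ≈ 0.101345 and Q = 346/2082 ≈ 0.166186.
Under the Kimura two-parameter model, d = −½ ln(1 − 2P − Q) − ¼ ln(1 − 2Q).
1 − 2P − Q = 0.631124, giving −½ ln(0.631124) = 0.230126.
1 − 2Q = 0.667628, giving −¼ ln(0.667628) = 0.101006.
d = 0.230126 + 0.101006 = 0.331132.

0.3311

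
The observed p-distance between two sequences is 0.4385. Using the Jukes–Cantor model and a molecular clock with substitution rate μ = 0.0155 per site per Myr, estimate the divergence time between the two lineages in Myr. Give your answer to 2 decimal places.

21.26

d = −(3/4) ln(1 − 4p/3) = −0.75 ln(1 − 0.584667) = −0.75 ln(0.415333)
  = −0.75 × (-0.878675) = 0.659006 substitutions/site.
Under a molecular clock d = 2μt, so t = d/(2μ) = 0.659006 / (2 × 0.0155) = 21.26 Myr.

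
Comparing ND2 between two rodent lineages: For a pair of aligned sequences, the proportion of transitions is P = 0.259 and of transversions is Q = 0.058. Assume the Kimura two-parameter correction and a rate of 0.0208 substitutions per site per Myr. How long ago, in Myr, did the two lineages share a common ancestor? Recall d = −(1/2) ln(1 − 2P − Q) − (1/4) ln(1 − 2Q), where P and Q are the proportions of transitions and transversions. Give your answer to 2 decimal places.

Under the Kimura two-parameter model, d = −½ ln(1 − 2P − Q) − ¼ ln(1 − 2Q).
1 − 2P − Q = 0.424, giving −½ ln(0.424) = 0.429011.
1 − 2Q = 0.884, giving −¼ ln(0.884) = 0.030825.
d = 0.429011 + 0.030825 = 0.459836.
Under a molecular clock d = 2μt, so t = d/(2μ) = 0.459836 / (2 × 0.0208) = 11.05 Myr.

11.05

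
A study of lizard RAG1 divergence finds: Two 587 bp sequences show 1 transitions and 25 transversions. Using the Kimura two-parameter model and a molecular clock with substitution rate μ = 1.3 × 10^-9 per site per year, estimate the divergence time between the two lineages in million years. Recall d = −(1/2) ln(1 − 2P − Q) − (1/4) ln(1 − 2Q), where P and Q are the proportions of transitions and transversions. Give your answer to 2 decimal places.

P = 1/587 ≈ 0.001704 and Q = 25/587 ≈ 0.042589.
Under the Kimura two-parameter model, d = −½ ln(1 − 2P − Q) − ¼ ln(1 − 2Q).
1 − 2P − Q = 0.954003, giving −½ ln(0.954003) = 0.023544.
1 − 2Q = 0.914822, giving −¼ ln(0.914822) = 0.022256.
d = 0.023544 + 0.022256 = 0.045800.
Under a molecular clock d = 2μt, so t = d/(2μ) = 0.045800 / (2 × 1.3 × 10^-9) = 17.62 million years.

17.62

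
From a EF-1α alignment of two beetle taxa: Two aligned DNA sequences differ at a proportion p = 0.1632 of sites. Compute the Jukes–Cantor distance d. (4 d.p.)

d = −(3/4) ln(1 − 4p/3) = −0.75 ln(1 − 0.2176) = −0.75 ln(0.7824)
  = −0.75 × (-0.245389) = 0.184042 substitutions/site.

0.1840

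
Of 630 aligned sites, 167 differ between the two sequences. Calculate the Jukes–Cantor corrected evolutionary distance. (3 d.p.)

0.327

p = 167/630 ≈ 0.265079.
d = −(3/4) ln(1 − 4p/3) = −0.75 ln(1 − 0.353439) = −0.75 ln(0.646561)
  = −0.75 × (-0.436088) = 0.327066 substitutions/site.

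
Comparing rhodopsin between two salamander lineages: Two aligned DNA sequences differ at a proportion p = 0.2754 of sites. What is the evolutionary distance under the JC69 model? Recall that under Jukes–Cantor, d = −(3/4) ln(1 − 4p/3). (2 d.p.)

0.34

d = −(3/4) ln(1 − 4p/3) = −0.75 ln(1 − 0.3672) = −0.75 ln(0.6328)
  = −0.75 × (-0.457601) = 0.343201 substitutions/site.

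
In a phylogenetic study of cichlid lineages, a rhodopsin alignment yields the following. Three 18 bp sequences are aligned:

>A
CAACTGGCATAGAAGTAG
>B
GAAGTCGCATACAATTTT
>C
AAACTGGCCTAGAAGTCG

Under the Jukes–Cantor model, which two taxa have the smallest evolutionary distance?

A–B: 7/18 differ, p = 0.389, d = 0.548.
A–C: 3/18 differ, p = 0.167, d = 0.188.
B–C: 8/18 differ, p = 0.444, d = 0.673.
The smallest distance is between A and C.

A and C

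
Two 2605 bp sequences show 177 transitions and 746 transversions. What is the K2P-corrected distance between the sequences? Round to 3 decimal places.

P = 177/2605 ≈ 0.067946 and Q = 746/2605 ≈ 0.286372.
Under the Kimura two-parameter model, d = −½ ln(1 − 2P − Q) − ¼ ln(1 − 2Q).
1 − 2P − Q = 0.577736, giving −½ ln(0.577736) = 0.274319.
1 − 2Q = 0.427256, giving −¼ ln(0.427256) = 0.212593.
d = 0.274319 + 0.212593 = 0.486912.

0.487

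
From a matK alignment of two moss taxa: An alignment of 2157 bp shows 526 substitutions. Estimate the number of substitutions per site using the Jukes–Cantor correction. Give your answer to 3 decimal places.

0.295

p = 526/2157 ≈ 0.243857.
d = −(3/4) ln(1 − 4p/3) = −0.75 ln(1 − 0.325143) = −0.75 ln(0.674857)
  = −0.75 × (-0.393254) = 0.294941 substitutions/site.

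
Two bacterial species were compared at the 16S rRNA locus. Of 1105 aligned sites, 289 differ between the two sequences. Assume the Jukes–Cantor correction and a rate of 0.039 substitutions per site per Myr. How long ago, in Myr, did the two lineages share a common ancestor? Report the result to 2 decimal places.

4.12

p = 289/1105 ≈ 0.261538.
d = −(3/4) ln(1 − 4p/3) = −0.75 ln(1 − 0.348717) = −0.75 ln(0.651283)
  = −0.75 × (-0.428811) = 0.321608 substitutions/site.
Under a molecular clock d = 2μt, so t = d/(2μ) = 0.321608 / (2 × 0.039) = 4.12 Myr.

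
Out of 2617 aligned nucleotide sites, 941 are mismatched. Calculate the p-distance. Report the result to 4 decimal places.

p = 941/2617 = 0.359572… ≈ 0.3596 (to 4 d.p.).

0.3596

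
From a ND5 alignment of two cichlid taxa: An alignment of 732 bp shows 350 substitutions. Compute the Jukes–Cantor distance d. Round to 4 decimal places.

0.7611

p = 350/732 ≈ 0.478142.
d = −(3/4) ln(1 − 4p/3) = −0.75 ln(1 − 0.637523) = −0.75 ln(0.362477)
  = −0.75 × (-1.014794) = 0.761096 substitutions/site.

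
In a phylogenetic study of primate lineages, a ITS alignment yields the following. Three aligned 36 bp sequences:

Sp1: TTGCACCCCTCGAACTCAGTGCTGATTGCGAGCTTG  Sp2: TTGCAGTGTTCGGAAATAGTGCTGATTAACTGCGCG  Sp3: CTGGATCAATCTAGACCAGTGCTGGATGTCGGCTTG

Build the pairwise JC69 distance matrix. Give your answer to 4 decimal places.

Sp1–Sp2: 14/36 sites differ → p ≈ 0.388889, d = −0.75 ln(1 − 0.518519) = 0.548166 ≈ 0.5482.
Sp1–Sp3: 14/36 sites differ → p ≈ 0.388889, d = −0.75 ln(1 − 0.518519) = 0.548166 ≈ 0.5482.
Sp2–Sp3: 18/36 sites differ → p = 0.5, d = −0.75 ln(1 − 0.666667) = 0.823960 ≈ 0.8240.

d(Sp1,Sp2) = 0.5482, d(Sp1,Sp3) = 0.5482, d(Sp2,Sp3) = 0.8240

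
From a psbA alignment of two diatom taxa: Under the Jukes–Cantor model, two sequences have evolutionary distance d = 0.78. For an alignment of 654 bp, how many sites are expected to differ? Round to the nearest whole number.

317

Invert JC69: p = (3/4)(1 − e^(−4d/3)) = 0.75 × (1 − e^(-1.04)) = 0.75 × (1 − 0.353455) = 0.484909.
Expected differing sites = pL ≈ 0.484909 × 654 = 317.130486 ≈ 317.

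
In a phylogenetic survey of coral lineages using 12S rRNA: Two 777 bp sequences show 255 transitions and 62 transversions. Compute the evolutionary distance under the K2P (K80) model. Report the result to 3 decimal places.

0.710

P = 255/777 ≈ 0.328185 and Q = 62/777 ≈ 0.079794.
Under the Kimura two-parameter model, d = −½ ln(1 − 2P − Q) − ¼ ln(1 − 2Q).
1 − 2P − Q = 0.263836, giving −½ ln(0.263836) = 0.666214.
1 − 2Q = 0.840412, giving −¼ ln(0.840412) = 0.043466.
d = 0.666214 + 0.043466 = 0.709680.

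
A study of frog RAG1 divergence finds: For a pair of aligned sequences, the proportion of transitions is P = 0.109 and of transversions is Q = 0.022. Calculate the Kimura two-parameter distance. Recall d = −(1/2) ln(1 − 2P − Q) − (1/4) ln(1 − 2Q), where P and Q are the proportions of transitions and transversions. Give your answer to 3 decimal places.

Under the Kimura two-parameter model, d = −½ ln(1 − 2P − Q) − ¼ ln(1 − 2Q).
1 − 2P − Q = 0.76, giving −½ ln(0.76) = 0.137218.
1 − 2Q = 0.956, giving −¼ ln(0.956) = 0.011249.
d = 0.137218 + 0.011249 = 0.148467.

0.148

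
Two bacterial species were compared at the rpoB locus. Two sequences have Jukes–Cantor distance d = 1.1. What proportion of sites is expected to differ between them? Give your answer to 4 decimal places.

0.5770

p = (3/4)(1 − e^(−4d/3)) = 0.75 × (1 − e^(-1.466667)) = 0.75 × (1 − 0.230693) = 0.576980.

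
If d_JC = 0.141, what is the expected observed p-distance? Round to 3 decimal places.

0.129

p = (3/4)(1 − e^(−4d/3)) = 0.75 × (1 − e^(-0.188)) = 0.75 × (1 − 0.828615) = 0.128539.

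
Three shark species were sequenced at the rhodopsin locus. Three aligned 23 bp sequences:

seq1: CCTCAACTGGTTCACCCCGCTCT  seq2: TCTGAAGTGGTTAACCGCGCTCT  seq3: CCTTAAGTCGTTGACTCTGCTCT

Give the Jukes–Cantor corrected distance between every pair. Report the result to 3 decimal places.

seq1–seq2: 5/23 sites differ → p ≈ 0.217391, d = −0.75 ln(1 − 0.289855) = 0.256715 ≈ 0.257.
seq1–seq3: 6/23 sites differ → p ≈ 0.26087, d = −0.75 ln(1 − 0.347827) = 0.320584 ≈ 0.321.
seq2–seq3: 7/23 sites differ → p ≈ 0.304348, d = −0.75 ln(1 − 0.405797) = 0.390401 ≈ 0.390.

d(seq1,seq2) = 0.257, d(seq1,seq3) = 0.321, d(seq2,seq3) = 0.390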